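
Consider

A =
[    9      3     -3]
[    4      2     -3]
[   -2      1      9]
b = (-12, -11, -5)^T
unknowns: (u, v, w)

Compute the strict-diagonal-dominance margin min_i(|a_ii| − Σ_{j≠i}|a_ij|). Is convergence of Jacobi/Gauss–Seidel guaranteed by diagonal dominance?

-5

row 1: |9| − (3+3) = 3
row 2: |2| − (4+3) = -5
row 3: |9| − (2+1) = 6
minimum over rows = -5 → not strictly diagonally dominant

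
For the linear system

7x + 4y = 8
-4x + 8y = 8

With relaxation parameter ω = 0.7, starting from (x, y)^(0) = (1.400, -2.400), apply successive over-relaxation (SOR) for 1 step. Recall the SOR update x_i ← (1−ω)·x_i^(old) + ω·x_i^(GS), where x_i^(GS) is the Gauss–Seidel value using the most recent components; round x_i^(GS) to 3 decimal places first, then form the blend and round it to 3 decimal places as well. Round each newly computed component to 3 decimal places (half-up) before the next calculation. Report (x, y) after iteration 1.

(2.180, 0.743)

Iteration 1:
  x: GS value = (8 - (4)·-2.400) / (7) = 2.514;  x ← (1−ω)·1.400 + ω·2.514 = 2.180
  y: GS value = (8 - (-4)·2.180) / (8) = 2.090;  y ← (1−ω)·-2.400 + ω·2.090 = 0.743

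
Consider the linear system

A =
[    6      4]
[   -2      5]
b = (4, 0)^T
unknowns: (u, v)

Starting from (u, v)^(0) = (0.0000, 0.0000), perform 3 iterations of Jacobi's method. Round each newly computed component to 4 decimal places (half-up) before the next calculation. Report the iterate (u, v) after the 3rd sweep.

(0.4889, 0.2667)

Iteration 1:
  u = (4 - (4)·0.0000) / (6) = 0.6667
  v = (0 - (-2)·0.0000) / (5) = 0.0000
Iteration 2:
  u = (4 - (4)·0.0000) / (6) = 0.6667
  v = (0 - (-2)·0.6667) / (5) = 0.2667
Iteration 3:
  u = (4 - (4)·0.2667) / (6) = 0.4889
  v = (0 - (-2)·0.6667) / (5) = 0.2667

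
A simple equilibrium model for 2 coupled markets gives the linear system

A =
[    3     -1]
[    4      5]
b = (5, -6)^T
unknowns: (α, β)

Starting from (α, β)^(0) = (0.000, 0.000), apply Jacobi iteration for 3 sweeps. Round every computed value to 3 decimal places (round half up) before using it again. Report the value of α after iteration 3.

0.822

Iteration 1:
  α = (5 - (-1)·0.000) / (3) = 1.667
  β = (-6 - (4)·0.000) / (5) = -1.200
Iteration 2:
  α = (5 - (-1)·-1.200) / (3) = 1.267
  β = (-6 - (4)·1.667) / (5) = -2.534
Iteration 3:
  α = (5 - (-1)·-2.534) / (3) = 0.822
  β = (-6 - (4)·1.267) / (5) = -2.214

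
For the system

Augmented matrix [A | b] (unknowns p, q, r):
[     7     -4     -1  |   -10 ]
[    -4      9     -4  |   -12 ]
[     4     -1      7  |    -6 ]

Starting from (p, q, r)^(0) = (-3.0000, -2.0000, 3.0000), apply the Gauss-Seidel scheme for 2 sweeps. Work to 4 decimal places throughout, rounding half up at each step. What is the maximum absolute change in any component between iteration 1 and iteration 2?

Iteration 1:
  p = (-10 - (-4)·-2.0000 - (-1)·3.0000) / (7) = -2.1429
  q = (-12 - (-4)·-2.1429 - (-4)·3.0000) / (9) = -0.9524
  r = (-6 - (4)·-2.1429 - (-1)·-0.9524) / (7) = 0.2313
Iteration 2:
  p = (-10 - (-4)·-0.9524 - (-1)·0.2313) / (7) = -1.9398
  q = (-12 - (-4)·-1.9398 - (-4)·0.2313) / (9) = -2.0927
  r = (-6 - (4)·-1.9398 - (-1)·-2.0927) / (7) = -0.0476
Change: (0.2031, -1.1403, -0.2789) → max |·| = 1.1403

1.1403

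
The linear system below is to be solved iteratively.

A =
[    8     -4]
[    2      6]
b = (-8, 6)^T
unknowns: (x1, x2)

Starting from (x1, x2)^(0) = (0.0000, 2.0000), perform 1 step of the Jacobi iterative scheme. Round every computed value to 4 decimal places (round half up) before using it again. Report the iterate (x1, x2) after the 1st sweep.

(0.0000, 1.0000)

Iteration 1:
  x1 = (-8 - (-4)·2.0000) / (8) = 0.0000
  x2 = (6 - (2)·0.0000) / (6) = 1.0000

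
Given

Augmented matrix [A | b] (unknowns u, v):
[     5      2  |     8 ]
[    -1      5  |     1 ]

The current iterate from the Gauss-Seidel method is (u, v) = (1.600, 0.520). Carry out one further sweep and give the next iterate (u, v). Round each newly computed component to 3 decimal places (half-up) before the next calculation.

One sweep:
  u = (8 - (2)·0.520) / (5) = 1.392
  v = (1 - (-1)·1.392) / (5) = 0.478

(1.392, 0.478)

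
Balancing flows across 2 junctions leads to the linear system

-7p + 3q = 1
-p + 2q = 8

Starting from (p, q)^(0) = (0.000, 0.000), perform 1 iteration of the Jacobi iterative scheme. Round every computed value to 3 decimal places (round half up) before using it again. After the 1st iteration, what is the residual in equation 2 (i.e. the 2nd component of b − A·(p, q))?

-0.143

Iteration 1:
  p = (1 - (3)·0.000) / (-7) = -0.143
  q = (8 - (-1)·0.000) / (2) = 4.000
Residual b − A·x = (-12.001, -0.143)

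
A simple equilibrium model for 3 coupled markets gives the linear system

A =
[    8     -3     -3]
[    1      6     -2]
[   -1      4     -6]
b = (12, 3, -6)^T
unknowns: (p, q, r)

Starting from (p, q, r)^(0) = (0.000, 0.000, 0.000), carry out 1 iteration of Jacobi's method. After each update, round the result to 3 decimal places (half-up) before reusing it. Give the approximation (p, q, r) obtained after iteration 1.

Iteration 1:
  p = (12 - (-3)·0.000 - (-3)·0.000) / (8) = 1.500
  q = (3 - (1)·0.000 - (-2)·0.000) / (6) = 0.500
  r = (-6 - (-1)·0.000 - (4)·0.000) / (-6) = 1.000

(1.500, 0.500, 1.000)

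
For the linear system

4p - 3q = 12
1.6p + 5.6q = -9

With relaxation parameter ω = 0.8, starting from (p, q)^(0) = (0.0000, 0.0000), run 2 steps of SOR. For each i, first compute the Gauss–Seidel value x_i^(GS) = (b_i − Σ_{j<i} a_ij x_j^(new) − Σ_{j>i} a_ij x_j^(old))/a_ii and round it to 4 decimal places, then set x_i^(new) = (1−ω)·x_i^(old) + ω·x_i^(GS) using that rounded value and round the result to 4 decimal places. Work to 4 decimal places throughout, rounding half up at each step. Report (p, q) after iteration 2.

Iteration 1:
  p: GS value = (12 - (-3)·0.0000) / (4) = 3.0000;  p ← (1−ω)·0.0000 + ω·3.0000 = 2.4000
  q: GS value = (-9 - (1.6)·2.4000) / (5.6) = -2.2929;  q ← (1−ω)·0.0000 + ω·-2.2929 = -1.8343
Iteration 2:
  p: GS value = (12 - (-3)·-1.8343) / (4) = 1.6243;  p ← (1−ω)·2.4000 + ω·1.6243 = 1.7794
  q: GS value = (-9 - (1.6)·1.7794) / (5.6) = -2.1155;  q ← (1−ω)·-1.8343 + ω·-2.1155 = -2.0593

(1.7794, -2.0593)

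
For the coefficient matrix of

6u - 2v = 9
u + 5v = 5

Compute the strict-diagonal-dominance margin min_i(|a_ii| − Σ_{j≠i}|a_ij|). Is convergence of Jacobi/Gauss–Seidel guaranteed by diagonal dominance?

4

row 1: |6| − (2) = 4
row 2: |5| − (1) = 4
minimum over rows = 4 → strictly diagonally dominant (convergence guaranteed)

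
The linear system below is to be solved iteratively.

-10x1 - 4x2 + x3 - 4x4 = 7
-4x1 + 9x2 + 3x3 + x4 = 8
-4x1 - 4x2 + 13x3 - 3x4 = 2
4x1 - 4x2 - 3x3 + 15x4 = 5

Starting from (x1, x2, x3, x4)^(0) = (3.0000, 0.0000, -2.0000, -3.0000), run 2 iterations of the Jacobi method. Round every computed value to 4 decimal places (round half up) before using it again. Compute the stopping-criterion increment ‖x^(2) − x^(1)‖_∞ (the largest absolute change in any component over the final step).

Iteration 1:
  x1 = (7 - (-4)·0.0000 - (1)·-2.0000 - (-4)·-3.0000) / (-10) = 0.3000
  x2 = (8 - (-4)·3.0000 - (3)·-2.0000 - (1)·-3.0000) / (9) = 3.2222
  x3 = (2 - (-4)·3.0000 - (-4)·0.0000 - (-3)·-3.0000) / (13) = 0.3846
  x4 = (5 - (4)·3.0000 - (-4)·0.0000 - (-3)·-2.0000) / (15) = -0.8667
Iteration 2:
  x1 = (7 - (-4)·3.2222 - (1)·0.3846 - (-4)·-0.8667) / (-10) = -1.6037
  x2 = (8 - (-4)·0.3000 - (3)·0.3846 - (1)·-0.8667) / (9) = 0.9903
  x3 = (2 - (-4)·0.3000 - (-4)·3.2222 - (-3)·-0.8667) / (13) = 1.0376
  x4 = (5 - (4)·0.3000 - (-4)·3.2222 - (-3)·0.3846) / (15) = 1.1895
Change: (-1.9037, -2.2319, 0.6530, 2.0562) → max |·| = 2.2319

2.2319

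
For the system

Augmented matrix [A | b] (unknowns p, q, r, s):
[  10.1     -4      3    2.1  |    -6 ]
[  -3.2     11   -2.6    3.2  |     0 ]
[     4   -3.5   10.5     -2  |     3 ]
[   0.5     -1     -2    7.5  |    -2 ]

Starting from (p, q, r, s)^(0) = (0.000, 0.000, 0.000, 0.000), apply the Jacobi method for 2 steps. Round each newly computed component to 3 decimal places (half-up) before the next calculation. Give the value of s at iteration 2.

Iteration 1:
  p = (-6 - (-4)·0.000 - (3)·0.000 - (2.1)·0.000) / (10.1) = -0.594
  q = (0 - (-3.2)·0.000 - (-2.6)·0.000 - (3.2)·0.000) / (11) = 0.000
  r = (3 - (4)·0.000 - (-3.5)·0.000 - (-2)·0.000) / (10.5) = 0.286
  s = (-2 - (0.5)·0.000 - (-1)·0.000 - (-2)·0.000) / (7.5) = -0.267
Iteration 2:
  p = (-6 - (-4)·0.000 - (3)·0.286 - (2.1)·-0.267) / (10.1) = -0.623
  q = (0 - (-3.2)·-0.594 - (-2.6)·0.286 - (3.2)·-0.267) / (11) = -0.028
  r = (3 - (4)·-0.594 - (-3.5)·0.000 - (-2)·-0.267) / (10.5) = 0.461
  s = (-2 - (0.5)·-0.594 - (-1)·0.000 - (-2)·0.286) / (7.5) = -0.151

-0.151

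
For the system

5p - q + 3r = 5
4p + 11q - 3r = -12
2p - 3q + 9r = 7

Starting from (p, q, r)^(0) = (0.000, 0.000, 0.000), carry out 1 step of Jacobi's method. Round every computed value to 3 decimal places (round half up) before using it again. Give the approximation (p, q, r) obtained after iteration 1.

Iteration 1:
  p = (5 - (-1)·0.000 - (3)·0.000) / (5) = 1.000
  q = (-12 - (4)·0.000 - (-3)·0.000) / (11) = -1.091
  r = (7 - (2)·0.000 - (-3)·0.000) / (9) = 0.778

(1.000, -1.091, 0.778)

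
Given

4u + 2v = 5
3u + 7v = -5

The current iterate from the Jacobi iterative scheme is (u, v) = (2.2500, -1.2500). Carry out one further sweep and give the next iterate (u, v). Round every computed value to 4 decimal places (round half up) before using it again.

One sweep:
  u = (5 - (2)·-1.2500) / (4) = 1.8750
  v = (-5 - (3)·2.2500) / (7) = -1.6786

(1.8750, -1.6786)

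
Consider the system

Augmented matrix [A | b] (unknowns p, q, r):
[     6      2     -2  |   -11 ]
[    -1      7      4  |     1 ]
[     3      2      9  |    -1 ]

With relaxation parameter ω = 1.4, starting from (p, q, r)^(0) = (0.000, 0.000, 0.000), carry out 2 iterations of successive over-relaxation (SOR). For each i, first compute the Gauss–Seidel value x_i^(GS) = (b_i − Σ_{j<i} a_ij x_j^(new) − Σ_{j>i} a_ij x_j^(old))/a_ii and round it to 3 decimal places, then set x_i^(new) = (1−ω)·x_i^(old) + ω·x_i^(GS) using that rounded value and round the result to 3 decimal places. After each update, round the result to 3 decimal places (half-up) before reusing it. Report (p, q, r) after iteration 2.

Iteration 1:
  p: GS value = (-11 - (2)·0.000 - (-2)·0.000) / (6) = -1.833;  p ← (1−ω)·0.000 + ω·-1.833 = -2.566
  q: GS value = (1 - (-1)·-2.566 - (4)·0.000) / (7) = -0.224;  q ← (1−ω)·0.000 + ω·-0.224 = -0.314
  r: GS value = (-1 - (3)·-2.566 - (2)·-0.314) / (9) = 0.814;  r ← (1−ω)·0.000 + ω·0.814 = 1.140
Iteration 2:
  p: GS value = (-11 - (2)·-0.314 - (-2)·1.140) / (6) = -1.349;  p ← (1−ω)·-2.566 + ω·-1.349 = -0.862
  q: GS value = (1 - (-1)·-0.862 - (4)·1.140) / (7) = -0.632;  q ← (1−ω)·-0.314 + ω·-0.632 = -0.759
  r: GS value = (-1 - (3)·-0.862 - (2)·-0.759) / (9) = 0.345;  r ← (1−ω)·1.140 + ω·0.345 = 0.027

(-0.862, -0.759, 0.027)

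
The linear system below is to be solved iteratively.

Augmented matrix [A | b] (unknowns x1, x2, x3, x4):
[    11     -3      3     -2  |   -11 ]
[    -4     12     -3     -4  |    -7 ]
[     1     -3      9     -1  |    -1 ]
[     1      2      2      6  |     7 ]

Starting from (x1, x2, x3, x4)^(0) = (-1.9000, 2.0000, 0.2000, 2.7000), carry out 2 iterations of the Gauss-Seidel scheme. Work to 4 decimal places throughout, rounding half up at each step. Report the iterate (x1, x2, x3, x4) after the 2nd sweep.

(-0.8145, -0.4618, -0.0695, 1.4795)

Iteration 1:
  x1 = (-11 - (-3)·2.0000 - (3)·0.2000 - (-2)·2.7000) / (11) = -0.0182
  x2 = (-7 - (-4)·-0.0182 - (-3)·0.2000 - (-4)·2.7000) / (12) = 0.3606
  x3 = (-1 - (1)·-0.0182 - (-3)·0.3606 - (-1)·2.7000) / (9) = 0.3111
  x4 = (7 - (1)·-0.0182 - (2)·0.3606 - (2)·0.3111) / (6) = 0.9458
Iteration 2:
  x1 = (-11 - (-3)·0.3606 - (3)·0.3111 - (-2)·0.9458) / (11) = -0.8145
  x2 = (-7 - (-4)·-0.8145 - (-3)·0.3111 - (-4)·0.9458) / (12) = -0.4618
  x3 = (-1 - (1)·-0.8145 - (-3)·-0.4618 - (-1)·0.9458) / (9) = -0.0695
  x4 = (7 - (1)·-0.8145 - (2)·-0.4618 - (2)·-0.0695) / (6) = 1.4795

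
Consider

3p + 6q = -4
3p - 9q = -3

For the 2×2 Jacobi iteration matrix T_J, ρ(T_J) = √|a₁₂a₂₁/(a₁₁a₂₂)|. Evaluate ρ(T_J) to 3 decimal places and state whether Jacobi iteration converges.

0.816

a₁₂a₂₁/(a₁₁a₂₂) = (6)·(3) / ((3)·(-9)) = -0.666667
ρ = √|-0.666667| = √0.666667 = 0.816
ρ < 1, so Jacobi converges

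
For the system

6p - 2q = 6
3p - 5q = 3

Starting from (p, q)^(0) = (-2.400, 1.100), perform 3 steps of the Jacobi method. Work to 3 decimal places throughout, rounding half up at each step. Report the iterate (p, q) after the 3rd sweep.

(1.073, -0.408)

Iteration 1:
  p = (6 - (-2)·1.100) / (6) = 1.367
  q = (3 - (3)·-2.400) / (-5) = -2.040
Iteration 2:
  p = (6 - (-2)·-2.040) / (6) = 0.320
  q = (3 - (3)·1.367) / (-5) = 0.220
Iteration 3:
  p = (6 - (-2)·0.220) / (6) = 1.073
  q = (3 - (3)·0.320) / (-5) = -0.408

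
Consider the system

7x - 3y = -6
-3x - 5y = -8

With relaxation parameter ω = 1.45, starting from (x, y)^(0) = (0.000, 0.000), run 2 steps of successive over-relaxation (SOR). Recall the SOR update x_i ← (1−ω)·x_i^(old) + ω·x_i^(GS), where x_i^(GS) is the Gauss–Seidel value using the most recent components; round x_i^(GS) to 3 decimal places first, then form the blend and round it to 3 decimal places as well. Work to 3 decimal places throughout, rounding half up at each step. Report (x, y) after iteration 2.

Iteration 1:
  x: GS value = (-6 - (-3)·0.000) / (7) = -0.857;  x ← (1−ω)·0.000 + ω·-0.857 = -1.243
  y: GS value = (-8 - (-3)·-1.243) / (-5) = 2.346;  y ← (1−ω)·0.000 + ω·2.346 = 3.402
Iteration 2:
  x: GS value = (-6 - (-3)·3.402) / (7) = 0.601;  x ← (1−ω)·-1.243 + ω·0.601 = 1.431
  y: GS value = (-8 - (-3)·1.431) / (-5) = 0.741;  y ← (1−ω)·3.402 + ω·0.741 = -0.456

(1.431, -0.456)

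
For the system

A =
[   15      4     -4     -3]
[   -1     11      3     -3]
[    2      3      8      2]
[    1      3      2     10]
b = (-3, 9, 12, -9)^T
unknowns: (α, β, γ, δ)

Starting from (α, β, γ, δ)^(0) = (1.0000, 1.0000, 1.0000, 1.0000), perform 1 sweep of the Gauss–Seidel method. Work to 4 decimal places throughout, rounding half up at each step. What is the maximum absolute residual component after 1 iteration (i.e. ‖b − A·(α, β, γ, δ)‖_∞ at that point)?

6.8321

Iteration 1:
  α = (-3 - (4)·1.0000 - (-4)·1.0000 - (-3)·1.0000) / (15) = 0.0000
  β = (9 - (-1)·0.0000 - (3)·1.0000 - (-3)·1.0000) / (11) = 0.8182
  γ = (12 - (2)·0.0000 - (3)·0.8182 - (2)·1.0000) / (8) = 0.9432
  δ = (-9 - (1)·0.0000 - (3)·0.8182 - (2)·0.9432) / (10) = -1.3341
Residual b − A·x = (-6.5023, -6.8321, 4.6680, 0.0000); ∞-norm = 6.8321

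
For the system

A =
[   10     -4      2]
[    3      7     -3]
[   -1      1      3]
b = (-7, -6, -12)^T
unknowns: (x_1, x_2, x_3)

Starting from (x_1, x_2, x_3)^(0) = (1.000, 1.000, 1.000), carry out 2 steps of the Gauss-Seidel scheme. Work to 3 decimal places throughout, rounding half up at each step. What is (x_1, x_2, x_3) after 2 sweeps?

Iteration 1:
  x_1 = (-7 - (-4)·1.000 - (2)·1.000) / (10) = -0.500
  x_2 = (-6 - (3)·-0.500 - (-3)·1.000) / (7) = -0.214
  x_3 = (-12 - (-1)·-0.500 - (1)·-0.214) / (3) = -4.095
Iteration 2:
  x_1 = (-7 - (-4)·-0.214 - (2)·-4.095) / (10) = 0.033
  x_2 = (-6 - (3)·0.033 - (-3)·-4.095) / (7) = -2.626
  x_3 = (-12 - (-1)·0.033 - (1)·-2.626) / (3) = -3.114

(0.033, -2.626, -3.114)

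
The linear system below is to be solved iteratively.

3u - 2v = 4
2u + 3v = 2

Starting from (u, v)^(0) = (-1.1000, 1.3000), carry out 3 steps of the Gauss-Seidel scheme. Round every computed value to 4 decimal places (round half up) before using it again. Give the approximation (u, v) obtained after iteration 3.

(1.4222, -0.2815)

Iteration 1:
  u = (4 - (-2)·1.3000) / (3) = 2.2000
  v = (2 - (2)·2.2000) / (3) = -0.8000
Iteration 2:
  u = (4 - (-2)·-0.8000) / (3) = 0.8000
  v = (2 - (2)·0.8000) / (3) = 0.1333
Iteration 3:
  u = (4 - (-2)·0.1333) / (3) = 1.4222
  v = (2 - (2)·1.4222) / (3) = -0.2815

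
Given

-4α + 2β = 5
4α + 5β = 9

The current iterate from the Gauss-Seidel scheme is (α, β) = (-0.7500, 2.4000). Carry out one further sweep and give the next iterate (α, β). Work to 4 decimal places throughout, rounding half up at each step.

(-0.0500, 1.8400)

One sweep:
  α = (5 - (2)·2.4000) / (-4) = -0.0500
  β = (9 - (4)·-0.0500) / (5) = 1.8400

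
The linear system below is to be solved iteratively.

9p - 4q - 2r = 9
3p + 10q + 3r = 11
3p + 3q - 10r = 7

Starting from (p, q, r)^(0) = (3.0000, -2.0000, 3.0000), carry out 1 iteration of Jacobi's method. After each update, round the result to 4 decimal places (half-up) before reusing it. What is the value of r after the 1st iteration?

-0.4000

Iteration 1:
  p = (9 - (-4)·-2.0000 - (-2)·3.0000) / (9) = 0.7778
  q = (11 - (3)·3.0000 - (3)·3.0000) / (10) = -0.7000
  r = (7 - (3)·3.0000 - (3)·-2.0000) / (-10) = -0.4000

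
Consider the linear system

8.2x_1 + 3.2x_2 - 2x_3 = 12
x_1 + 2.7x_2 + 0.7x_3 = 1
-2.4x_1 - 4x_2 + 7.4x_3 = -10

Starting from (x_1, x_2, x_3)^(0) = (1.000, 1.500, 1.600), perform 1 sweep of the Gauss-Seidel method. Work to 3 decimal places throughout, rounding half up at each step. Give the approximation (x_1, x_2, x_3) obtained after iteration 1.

(1.268, -0.514, -1.218)

Iteration 1:
  x_1 = (12 - (3.2)·1.500 - (-2)·1.600) / (8.2) = 1.268
  x_2 = (1 - (1)·1.268 - (0.7)·1.600) / (2.7) = -0.514
  x_3 = (-10 - (-2.4)·1.268 - (-4)·-0.514) / (7.4) = -1.218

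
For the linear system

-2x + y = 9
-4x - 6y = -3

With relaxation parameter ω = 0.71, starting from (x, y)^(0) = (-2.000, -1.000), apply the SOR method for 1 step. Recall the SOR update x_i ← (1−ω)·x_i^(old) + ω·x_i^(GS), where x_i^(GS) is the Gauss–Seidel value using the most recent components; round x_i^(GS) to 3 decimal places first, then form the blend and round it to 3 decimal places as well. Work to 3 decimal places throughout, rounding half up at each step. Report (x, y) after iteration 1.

Iteration 1:
  x: GS value = (9 - (1)·-1.000) / (-2) = -5.000;  x ← (1−ω)·-2.000 + ω·-5.000 = -4.130
  y: GS value = (-3 - (-4)·-4.130) / (-6) = 3.253;  y ← (1−ω)·-1.000 + ω·3.253 = 2.020

(-4.130, 2.020)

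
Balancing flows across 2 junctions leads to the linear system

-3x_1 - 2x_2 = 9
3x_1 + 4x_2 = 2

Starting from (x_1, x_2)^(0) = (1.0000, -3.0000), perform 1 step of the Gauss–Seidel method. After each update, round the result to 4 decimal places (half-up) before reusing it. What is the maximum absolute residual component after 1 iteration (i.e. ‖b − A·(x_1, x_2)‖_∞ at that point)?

8.5000

Iteration 1:
  x_1 = (9 - (-2)·-3.0000) / (-3) = -1.0000
  x_2 = (2 - (3)·-1.0000) / (4) = 1.2500
Residual b − A·x = (8.5000, 0.0000); ∞-norm = 8.5000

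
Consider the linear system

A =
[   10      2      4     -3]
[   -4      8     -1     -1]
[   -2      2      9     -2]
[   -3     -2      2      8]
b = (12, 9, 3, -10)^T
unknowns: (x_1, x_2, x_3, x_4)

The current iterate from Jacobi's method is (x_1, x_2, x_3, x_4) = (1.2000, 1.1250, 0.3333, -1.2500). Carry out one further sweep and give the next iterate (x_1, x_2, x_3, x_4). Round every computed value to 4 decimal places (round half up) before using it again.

(0.4667, 1.6104, 0.0722, -0.6021)

One sweep:
  x_1 = (12 - (2)·1.1250 - (4)·0.3333 - (-3)·-1.2500) / (10) = 0.4667
  x_2 = (9 - (-4)·1.2000 - (-1)·0.3333 - (-1)·-1.2500) / (8) = 1.6104
  x_3 = (3 - (-2)·1.2000 - (2)·1.1250 - (-2)·-1.2500) / (9) = 0.0722
  x_4 = (-10 - (-3)·1.2000 - (-2)·1.1250 - (2)·0.3333) / (8) = -0.6021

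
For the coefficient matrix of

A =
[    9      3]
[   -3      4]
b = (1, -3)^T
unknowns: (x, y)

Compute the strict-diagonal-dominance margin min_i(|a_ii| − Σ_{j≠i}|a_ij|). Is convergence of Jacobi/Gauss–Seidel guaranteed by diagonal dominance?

row 1: |9| − (3) = 6
row 2: |4| − (3) = 1
minimum over rows = 1 → strictly diagonally dominant (convergence guaranteed)

1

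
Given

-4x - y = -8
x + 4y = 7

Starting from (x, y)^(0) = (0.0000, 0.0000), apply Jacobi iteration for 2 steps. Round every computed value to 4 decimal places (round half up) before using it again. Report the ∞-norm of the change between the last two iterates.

Iteration 1:
  x = (-8 - (-1)·0.0000) / (-4) = 2.0000
  y = (7 - (1)·0.0000) / (4) = 1.7500
Iteration 2:
  x = (-8 - (-1)·1.7500) / (-4) = 1.5625
  y = (7 - (1)·2.0000) / (4) = 1.2500
Change: (-0.4375, -0.5000) → max |·| = 0.5000

0.5000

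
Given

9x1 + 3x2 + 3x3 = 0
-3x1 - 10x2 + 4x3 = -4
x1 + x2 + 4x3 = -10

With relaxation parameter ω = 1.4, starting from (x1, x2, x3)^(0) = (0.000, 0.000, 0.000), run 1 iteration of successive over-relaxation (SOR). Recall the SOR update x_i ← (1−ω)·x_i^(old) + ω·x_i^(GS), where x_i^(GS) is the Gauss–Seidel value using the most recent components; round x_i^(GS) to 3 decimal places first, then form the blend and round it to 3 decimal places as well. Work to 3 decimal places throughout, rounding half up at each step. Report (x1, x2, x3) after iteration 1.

(0.000, 0.560, -3.696)

Iteration 1:
  x1: GS value = (0 - (3)·0.000 - (3)·0.000) / (9) = 0.000;  x1 ← (1−ω)·0.000 + ω·0.000 = 0.000
  x2: GS value = (-4 - (-3)·0.000 - (4)·0.000) / (-10) = 0.400;  x2 ← (1−ω)·0.000 + ω·0.400 = 0.560
  x3: GS value = (-10 - (1)·0.000 - (1)·0.560) / (4) = -2.640;  x3 ← (1−ω)·0.000 + ω·-2.640 = -3.696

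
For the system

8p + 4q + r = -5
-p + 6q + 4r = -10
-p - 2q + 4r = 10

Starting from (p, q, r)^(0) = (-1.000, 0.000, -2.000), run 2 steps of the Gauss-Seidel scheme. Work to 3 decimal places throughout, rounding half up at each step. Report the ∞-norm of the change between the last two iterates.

Iteration 1:
  p = (-5 - (4)·0.000 - (1)·-2.000) / (8) = -0.375
  q = (-10 - (-1)·-0.375 - (4)·-2.000) / (6) = -0.396
  r = (10 - (-1)·-0.375 - (-2)·-0.396) / (4) = 2.208
Iteration 2:
  p = (-5 - (4)·-0.396 - (1)·2.208) / (8) = -0.703
  q = (-10 - (-1)·-0.703 - (4)·2.208) / (6) = -3.256
  r = (10 - (-1)·-0.703 - (-2)·-3.256) / (4) = 0.696
Change: (-0.328, -2.860, -1.512) → max |·| = 2.860

2.860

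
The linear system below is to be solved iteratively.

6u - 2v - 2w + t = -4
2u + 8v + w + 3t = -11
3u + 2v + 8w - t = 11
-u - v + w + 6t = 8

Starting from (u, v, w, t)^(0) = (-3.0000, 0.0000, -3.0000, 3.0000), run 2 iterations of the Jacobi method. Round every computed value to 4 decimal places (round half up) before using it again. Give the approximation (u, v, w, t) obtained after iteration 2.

Iteration 1:
  u = (-4 - (-2)·0.0000 - (-2)·-3.0000 - (1)·3.0000) / (6) = -2.1667
  v = (-11 - (2)·-3.0000 - (1)·-3.0000 - (3)·3.0000) / (8) = -1.3750
  w = (11 - (3)·-3.0000 - (2)·0.0000 - (-1)·3.0000) / (8) = 2.8750
  t = (8 - (-1)·-3.0000 - (-1)·0.0000 - (1)·-3.0000) / (6) = 1.3333
Iteration 2:
  u = (-4 - (-2)·-1.3750 - (-2)·2.8750 - (1)·1.3333) / (6) = -0.3889
  v = (-11 - (2)·-2.1667 - (1)·2.8750 - (3)·1.3333) / (8) = -1.6927
  w = (11 - (3)·-2.1667 - (2)·-1.3750 - (-1)·1.3333) / (8) = 2.6979
  t = (8 - (-1)·-2.1667 - (-1)·-1.3750 - (1)·2.8750) / (6) = 0.2639

(-0.3889, -1.6927, 2.6979, 0.2639)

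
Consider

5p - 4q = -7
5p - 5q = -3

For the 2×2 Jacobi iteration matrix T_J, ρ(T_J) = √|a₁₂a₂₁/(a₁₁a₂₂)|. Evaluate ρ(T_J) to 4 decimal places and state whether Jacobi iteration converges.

0.8944

a₁₂a₂₁/(a₁₁a₂₂) = (-4)·(5) / ((5)·(-5)) = 0.800000
ρ = √|0.800000| = √0.800000 = 0.8944
ρ < 1, so Jacobi converges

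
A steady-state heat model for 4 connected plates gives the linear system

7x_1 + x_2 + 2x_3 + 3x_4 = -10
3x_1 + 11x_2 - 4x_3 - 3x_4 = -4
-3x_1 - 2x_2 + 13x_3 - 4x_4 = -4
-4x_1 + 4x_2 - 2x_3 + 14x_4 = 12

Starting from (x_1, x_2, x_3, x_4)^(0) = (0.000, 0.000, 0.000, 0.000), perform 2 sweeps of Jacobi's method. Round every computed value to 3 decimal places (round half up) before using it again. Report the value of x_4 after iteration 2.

Iteration 1:
  x_1 = (-10 - (1)·0.000 - (2)·0.000 - (3)·0.000) / (7) = -1.429
  x_2 = (-4 - (3)·0.000 - (-4)·0.000 - (-3)·0.000) / (11) = -0.364
  x_3 = (-4 - (-3)·0.000 - (-2)·0.000 - (-4)·0.000) / (13) = -0.308
  x_4 = (12 - (-4)·0.000 - (4)·0.000 - (-2)·0.000) / (14) = 0.857
Iteration 2:
  x_1 = (-10 - (1)·-0.364 - (2)·-0.308 - (3)·0.857) / (7) = -1.656
  x_2 = (-4 - (3)·-1.429 - (-4)·-0.308 - (-3)·0.857) / (11) = 0.148
  x_3 = (-4 - (-3)·-1.429 - (-2)·-0.364 - (-4)·0.857) / (13) = -0.430
  x_4 = (12 - (-4)·-1.429 - (4)·-0.364 - (-2)·-0.308) / (14) = 0.509

0.509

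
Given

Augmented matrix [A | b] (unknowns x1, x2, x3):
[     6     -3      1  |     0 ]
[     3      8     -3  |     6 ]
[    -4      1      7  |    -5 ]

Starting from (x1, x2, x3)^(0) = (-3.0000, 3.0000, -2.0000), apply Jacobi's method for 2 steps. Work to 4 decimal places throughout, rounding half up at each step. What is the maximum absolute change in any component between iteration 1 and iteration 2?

Iteration 1:
  x1 = (0 - (-3)·3.0000 - (1)·-2.0000) / (6) = 1.8333
  x2 = (6 - (3)·-3.0000 - (-3)·-2.0000) / (8) = 1.1250
  x3 = (-5 - (-4)·-3.0000 - (1)·3.0000) / (7) = -2.8571
Iteration 2:
  x1 = (0 - (-3)·1.1250 - (1)·-2.8571) / (6) = 1.0387
  x2 = (6 - (3)·1.8333 - (-3)·-2.8571) / (8) = -1.0089
  x3 = (-5 - (-4)·1.8333 - (1)·1.1250) / (7) = 0.1726
Change: (-0.7946, -2.1339, 3.0297) → max |·| = 3.0297

3.0297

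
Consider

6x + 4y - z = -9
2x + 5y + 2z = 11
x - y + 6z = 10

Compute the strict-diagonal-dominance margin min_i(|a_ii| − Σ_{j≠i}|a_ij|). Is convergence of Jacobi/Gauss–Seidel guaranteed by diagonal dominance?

row 1: |6| − (4+1) = 1
row 2: |5| − (2+2) = 1
row 3: |6| − (1+1) = 4
minimum over rows = 1 → strictly diagonally dominant (convergence guaranteed)

1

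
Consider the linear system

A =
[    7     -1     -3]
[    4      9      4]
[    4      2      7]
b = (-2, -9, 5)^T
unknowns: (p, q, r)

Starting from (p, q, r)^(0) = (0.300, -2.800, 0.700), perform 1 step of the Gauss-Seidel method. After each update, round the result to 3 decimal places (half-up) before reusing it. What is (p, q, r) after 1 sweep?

(-0.386, -1.140, 1.261)

Iteration 1:
  p = (-2 - (-1)·-2.800 - (-3)·0.700) / (7) = -0.386
  q = (-9 - (4)·-0.386 - (4)·0.700) / (9) = -1.140
  r = (5 - (4)·-0.386 - (2)·-1.140) / (7) = 1.261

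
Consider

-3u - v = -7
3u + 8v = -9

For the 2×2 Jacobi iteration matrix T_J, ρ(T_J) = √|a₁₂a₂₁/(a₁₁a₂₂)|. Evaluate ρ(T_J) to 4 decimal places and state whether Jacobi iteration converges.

0.3536

a₁₂a₂₁/(a₁₁a₂₂) = (-1)·(3) / ((-3)·(8)) = 0.125000
ρ = √|0.125000| = √0.125000 = 0.3536
ρ < 1, so Jacobi converges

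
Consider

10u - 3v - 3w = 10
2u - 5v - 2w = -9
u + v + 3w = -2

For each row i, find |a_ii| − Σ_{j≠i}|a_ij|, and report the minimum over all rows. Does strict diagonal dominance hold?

1

row 1: |10| − (3+3) = 4
row 2: |-5| − (2+2) = 1
row 3: |3| − (1+1) = 1
minimum over rows = 1 → strictly diagonally dominant (convergence guaranteed)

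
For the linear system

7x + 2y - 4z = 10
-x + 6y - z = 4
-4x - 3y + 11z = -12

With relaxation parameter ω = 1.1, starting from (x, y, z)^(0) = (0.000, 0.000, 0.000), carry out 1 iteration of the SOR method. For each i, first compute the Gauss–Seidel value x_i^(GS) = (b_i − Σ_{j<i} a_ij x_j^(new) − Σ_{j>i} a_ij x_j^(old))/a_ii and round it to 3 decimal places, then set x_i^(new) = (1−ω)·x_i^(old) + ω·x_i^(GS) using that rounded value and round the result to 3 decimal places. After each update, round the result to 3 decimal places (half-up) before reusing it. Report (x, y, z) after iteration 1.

(1.572, 1.022, -0.265)

Iteration 1:
  x: GS value = (10 - (2)·0.000 - (-4)·0.000) / (7) = 1.429;  x ← (1−ω)·0.000 + ω·1.429 = 1.572
  y: GS value = (4 - (-1)·1.572 - (-1)·0.000) / (6) = 0.929;  y ← (1−ω)·0.000 + ω·0.929 = 1.022
  z: GS value = (-12 - (-4)·1.572 - (-3)·1.022) / (11) = -0.241;  z ← (1−ω)·0.000 + ω·-0.241 = -0.265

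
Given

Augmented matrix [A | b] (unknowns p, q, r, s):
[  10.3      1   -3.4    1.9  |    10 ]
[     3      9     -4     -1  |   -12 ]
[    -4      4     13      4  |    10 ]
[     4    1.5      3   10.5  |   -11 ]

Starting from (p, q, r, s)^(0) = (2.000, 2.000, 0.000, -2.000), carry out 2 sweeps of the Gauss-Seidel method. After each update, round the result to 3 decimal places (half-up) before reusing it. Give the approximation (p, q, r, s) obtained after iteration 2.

Iteration 1:
  p = (10 - (1)·2.000 - (-3.4)·0.000 - (1.9)·-2.000) / (10.3) = 1.146
  q = (-12 - (3)·1.146 - (-4)·0.000 - (-1)·-2.000) / (9) = -1.938
  r = (10 - (-4)·1.146 - (4)·-1.938 - (4)·-2.000) / (13) = 2.334
  s = (-11 - (4)·1.146 - (1.5)·-1.938 - (3)·2.334) / (10.5) = -1.874
Iteration 2:
  p = (10 - (1)·-1.938 - (-3.4)·2.334 - (1.9)·-1.874) / (10.3) = 2.275
  q = (-12 - (3)·2.275 - (-4)·2.334 - (-1)·-1.874) / (9) = -1.263
  r = (10 - (-4)·2.275 - (4)·-1.263 - (4)·-1.874) / (13) = 2.434
  s = (-11 - (4)·2.275 - (1.5)·-1.263 - (3)·2.434) / (10.5) = -2.429

(2.275, -1.263, 2.434, -2.429)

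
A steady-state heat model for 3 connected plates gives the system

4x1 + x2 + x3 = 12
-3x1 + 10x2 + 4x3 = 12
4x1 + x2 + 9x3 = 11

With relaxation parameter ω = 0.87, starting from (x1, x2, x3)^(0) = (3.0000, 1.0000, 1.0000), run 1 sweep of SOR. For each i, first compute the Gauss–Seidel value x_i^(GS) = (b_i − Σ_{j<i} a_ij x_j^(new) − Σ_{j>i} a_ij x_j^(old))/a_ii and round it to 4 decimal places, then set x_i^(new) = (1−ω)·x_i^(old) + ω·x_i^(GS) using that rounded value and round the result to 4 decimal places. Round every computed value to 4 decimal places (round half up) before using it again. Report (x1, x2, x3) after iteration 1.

(2.5650, 1.4955, 0.0570)

Iteration 1:
  x1: GS value = (12 - (1)·1.0000 - (1)·1.0000) / (4) = 2.5000;  x1 ← (1−ω)·3.0000 + ω·2.5000 = 2.5650
  x2: GS value = (12 - (-3)·2.5650 - (4)·1.0000) / (10) = 1.5695;  x2 ← (1−ω)·1.0000 + ω·1.5695 = 1.4955
  x3: GS value = (11 - (4)·2.5650 - (1)·1.4955) / (9) = -0.0839;  x3 ← (1−ω)·1.0000 + ω·-0.0839 = 0.0570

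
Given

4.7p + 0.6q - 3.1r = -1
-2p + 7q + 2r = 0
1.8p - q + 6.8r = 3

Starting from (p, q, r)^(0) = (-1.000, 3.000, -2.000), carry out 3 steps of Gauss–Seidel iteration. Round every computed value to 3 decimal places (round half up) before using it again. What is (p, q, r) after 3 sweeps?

(0.011, -0.085, 0.426)

Iteration 1:
  p = (-1 - (0.6)·3.000 - (-3.1)·-2.000) / (4.7) = -1.915
  q = (0 - (-2)·-1.915 - (2)·-2.000) / (7) = 0.024
  r = (3 - (1.8)·-1.915 - (-1)·0.024) / (6.8) = 0.952
Iteration 2:
  p = (-1 - (0.6)·0.024 - (-3.1)·0.952) / (4.7) = 0.412
  q = (0 - (-2)·0.412 - (2)·0.952) / (7) = -0.154
  r = (3 - (1.8)·0.412 - (-1)·-0.154) / (6.8) = 0.309
Iteration 3:
  p = (-1 - (0.6)·-0.154 - (-3.1)·0.309) / (4.7) = 0.011
  q = (0 - (-2)·0.011 - (2)·0.309) / (7) = -0.085
  r = (3 - (1.8)·0.011 - (-1)·-0.085) / (6.8) = 0.426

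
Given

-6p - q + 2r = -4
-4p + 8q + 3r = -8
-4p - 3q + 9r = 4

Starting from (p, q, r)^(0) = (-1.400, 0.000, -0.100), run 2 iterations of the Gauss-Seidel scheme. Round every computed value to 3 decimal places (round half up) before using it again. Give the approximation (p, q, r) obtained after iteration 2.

(0.944, -0.719, 0.624)

Iteration 1:
  p = (-4 - (-1)·0.000 - (2)·-0.100) / (-6) = 0.633
  q = (-8 - (-4)·0.633 - (3)·-0.100) / (8) = -0.646
  r = (4 - (-4)·0.633 - (-3)·-0.646) / (9) = 0.510
Iteration 2:
  p = (-4 - (-1)·-0.646 - (2)·0.510) / (-6) = 0.944
  q = (-8 - (-4)·0.944 - (3)·0.510) / (8) = -0.719
  r = (4 - (-4)·0.944 - (-3)·-0.719) / (9) = 0.624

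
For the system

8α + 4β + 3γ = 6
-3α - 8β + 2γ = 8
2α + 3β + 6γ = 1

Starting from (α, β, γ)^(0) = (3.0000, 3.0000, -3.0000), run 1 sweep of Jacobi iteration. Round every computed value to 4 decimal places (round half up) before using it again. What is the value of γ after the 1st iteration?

-2.3333

Iteration 1:
  α = (6 - (4)·3.0000 - (3)·-3.0000) / (8) = 0.3750
  β = (8 - (-3)·3.0000 - (2)·-3.0000) / (-8) = -2.8750
  γ = (1 - (2)·3.0000 - (3)·3.0000) / (6) = -2.3333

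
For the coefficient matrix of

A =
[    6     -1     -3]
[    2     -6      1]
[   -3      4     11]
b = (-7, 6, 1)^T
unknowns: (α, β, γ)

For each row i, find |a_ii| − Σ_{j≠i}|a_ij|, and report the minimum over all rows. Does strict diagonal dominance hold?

row 1: |6| − (1+3) = 2
row 2: |-6| − (2+1) = 3
row 3: |11| − (3+4) = 4
minimum over rows = 2 → strictly diagonally dominant (convergence guaranteed)

2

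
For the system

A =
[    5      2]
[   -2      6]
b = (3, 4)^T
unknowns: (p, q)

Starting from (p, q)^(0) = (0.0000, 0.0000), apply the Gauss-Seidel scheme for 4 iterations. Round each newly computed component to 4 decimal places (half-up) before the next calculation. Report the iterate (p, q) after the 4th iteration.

(0.2934, 0.7645)

Iteration 1:
  p = (3 - (2)·0.0000) / (5) = 0.6000
  q = (4 - (-2)·0.6000) / (6) = 0.8667
Iteration 2:
  p = (3 - (2)·0.8667) / (5) = 0.2533
  q = (4 - (-2)·0.2533) / (6) = 0.7511
Iteration 3:
  p = (3 - (2)·0.7511) / (5) = 0.2996
  q = (4 - (-2)·0.2996) / (6) = 0.7665
Iteration 4:
  p = (3 - (2)·0.7665) / (5) = 0.2934
  q = (4 - (-2)·0.2934) / (6) = 0.7645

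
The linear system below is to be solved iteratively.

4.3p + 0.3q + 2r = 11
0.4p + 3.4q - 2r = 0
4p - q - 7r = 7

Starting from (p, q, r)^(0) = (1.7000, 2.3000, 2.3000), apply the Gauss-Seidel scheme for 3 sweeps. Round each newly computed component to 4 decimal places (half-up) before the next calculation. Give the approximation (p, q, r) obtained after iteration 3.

(2.3164, 0.0822, 0.3119)

Iteration 1:
  p = (11 - (0.3)·2.3000 - (2)·2.3000) / (4.3) = 1.3279
  q = (0 - (0.4)·1.3279 - (-2)·2.3000) / (3.4) = 1.1967
  r = (7 - (4)·1.3279 - (-1)·1.1967) / (-7) = -0.4122
Iteration 2:
  p = (11 - (0.3)·1.1967 - (2)·-0.4122) / (4.3) = 2.6664
  q = (0 - (0.4)·2.6664 - (-2)·-0.4122) / (3.4) = -0.5562
  r = (7 - (4)·2.6664 - (-1)·-0.5562) / (-7) = 0.6031
Iteration 3:
  p = (11 - (0.3)·-0.5562 - (2)·0.6031) / (4.3) = 2.3164
  q = (0 - (0.4)·2.3164 - (-2)·0.6031) / (3.4) = 0.0822
  r = (7 - (4)·2.3164 - (-1)·0.0822) / (-7) = 0.3119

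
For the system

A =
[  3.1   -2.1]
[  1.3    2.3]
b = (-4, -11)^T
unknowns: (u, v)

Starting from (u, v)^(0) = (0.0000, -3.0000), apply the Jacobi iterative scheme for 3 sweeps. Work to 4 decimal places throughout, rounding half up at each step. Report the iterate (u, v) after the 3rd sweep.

Iteration 1:
  u = (-4 - (-2.1)·-3.0000) / (3.1) = -3.3226
  v = (-11 - (1.3)·0.0000) / (2.3) = -4.7826
Iteration 2:
  u = (-4 - (-2.1)·-4.7826) / (3.1) = -4.5301
  v = (-11 - (1.3)·-3.3226) / (2.3) = -2.9046
Iteration 3:
  u = (-4 - (-2.1)·-2.9046) / (3.1) = -3.2580
  v = (-11 - (1.3)·-4.5301) / (2.3) = -2.2221

(-3.2580, -2.2221)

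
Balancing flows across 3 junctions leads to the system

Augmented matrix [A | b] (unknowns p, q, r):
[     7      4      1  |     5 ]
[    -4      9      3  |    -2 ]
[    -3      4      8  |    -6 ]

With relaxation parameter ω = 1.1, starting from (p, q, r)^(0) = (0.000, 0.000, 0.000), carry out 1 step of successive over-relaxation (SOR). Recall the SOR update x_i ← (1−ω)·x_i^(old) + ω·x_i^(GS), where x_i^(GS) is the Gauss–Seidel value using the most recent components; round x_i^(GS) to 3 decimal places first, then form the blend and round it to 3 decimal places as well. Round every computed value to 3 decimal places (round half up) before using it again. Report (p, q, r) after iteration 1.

(0.785, 0.140, -0.579)

Iteration 1:
  p: GS value = (5 - (4)·0.000 - (1)·0.000) / (7) = 0.714;  p ← (1−ω)·0.000 + ω·0.714 = 0.785
  q: GS value = (-2 - (-4)·0.785 - (3)·0.000) / (9) = 0.127;  q ← (1−ω)·0.000 + ω·0.127 = 0.140
  r: GS value = (-6 - (-3)·0.785 - (4)·0.140) / (8) = -0.526;  r ← (1−ω)·0.000 + ω·-0.526 = -0.579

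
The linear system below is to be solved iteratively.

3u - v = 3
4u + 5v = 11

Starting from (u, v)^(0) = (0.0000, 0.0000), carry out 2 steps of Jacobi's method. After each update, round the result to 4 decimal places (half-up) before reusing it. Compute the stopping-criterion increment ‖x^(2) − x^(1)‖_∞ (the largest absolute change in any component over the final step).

0.8000

Iteration 1:
  u = (3 - (-1)·0.0000) / (3) = 1.0000
  v = (11 - (4)·0.0000) / (5) = 2.2000
Iteration 2:
  u = (3 - (-1)·2.2000) / (3) = 1.7333
  v = (11 - (4)·1.0000) / (5) = 1.4000
Change: (0.7333, -0.8000) → max |·| = 0.8000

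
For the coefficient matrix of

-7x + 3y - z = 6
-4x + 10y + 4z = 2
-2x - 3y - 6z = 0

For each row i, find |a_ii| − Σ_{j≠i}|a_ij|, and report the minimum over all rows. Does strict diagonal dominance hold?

row 1: |-7| − (3+1) = 3
row 2: |10| − (4+4) = 2
row 3: |-6| − (2+3) = 1
minimum over rows = 1 → strictly diagonally dominant (convergence guaranteed)

1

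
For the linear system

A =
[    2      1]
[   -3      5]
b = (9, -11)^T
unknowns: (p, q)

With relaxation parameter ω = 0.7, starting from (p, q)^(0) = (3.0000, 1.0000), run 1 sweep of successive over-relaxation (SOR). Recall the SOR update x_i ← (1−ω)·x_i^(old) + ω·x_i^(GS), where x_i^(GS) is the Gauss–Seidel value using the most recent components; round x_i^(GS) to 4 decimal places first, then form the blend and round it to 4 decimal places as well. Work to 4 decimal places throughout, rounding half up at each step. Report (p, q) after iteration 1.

(3.7000, 0.3140)

Iteration 1:
  p: GS value = (9 - (1)·1.0000) / (2) = 4.0000;  p ← (1−ω)·3.0000 + ω·4.0000 = 3.7000
  q: GS value = (-11 - (-3)·3.7000) / (5) = 0.0200;  q ← (1−ω)·1.0000 + ω·0.0200 = 0.3140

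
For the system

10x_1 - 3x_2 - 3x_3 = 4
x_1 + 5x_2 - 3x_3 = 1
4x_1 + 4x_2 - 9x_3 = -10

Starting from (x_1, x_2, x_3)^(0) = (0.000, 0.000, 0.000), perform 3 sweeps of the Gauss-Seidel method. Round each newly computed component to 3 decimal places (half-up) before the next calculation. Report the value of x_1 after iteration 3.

Iteration 1:
  x_1 = (4 - (-3)·0.000 - (-3)·0.000) / (10) = 0.400
  x_2 = (1 - (1)·0.400 - (-3)·0.000) / (5) = 0.120
  x_3 = (-10 - (4)·0.400 - (4)·0.120) / (-9) = 1.342
Iteration 2:
  x_1 = (4 - (-3)·0.120 - (-3)·1.342) / (10) = 0.839
  x_2 = (1 - (1)·0.839 - (-3)·1.342) / (5) = 0.837
  x_3 = (-10 - (4)·0.839 - (4)·0.837) / (-9) = 1.856
Iteration 3:
  x_1 = (4 - (-3)·0.837 - (-3)·1.856) / (10) = 1.208
  x_2 = (1 - (1)·1.208 - (-3)·1.856) / (5) = 1.072
  x_3 = (-10 - (4)·1.208 - (4)·1.072) / (-9) = 2.124

1.208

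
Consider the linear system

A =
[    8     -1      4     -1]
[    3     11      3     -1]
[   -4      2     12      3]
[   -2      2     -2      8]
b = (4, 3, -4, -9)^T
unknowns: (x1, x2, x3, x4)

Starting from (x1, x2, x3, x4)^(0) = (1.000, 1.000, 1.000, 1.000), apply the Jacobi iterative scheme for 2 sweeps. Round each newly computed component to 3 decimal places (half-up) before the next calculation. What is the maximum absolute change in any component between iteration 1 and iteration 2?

Iteration 1:
  x1 = (4 - (-1)·1.000 - (4)·1.000 - (-1)·1.000) / (8) = 0.250
  x2 = (3 - (3)·1.000 - (3)·1.000 - (-1)·1.000) / (11) = -0.182
  x3 = (-4 - (-4)·1.000 - (2)·1.000 - (3)·1.000) / (12) = -0.417
  x4 = (-9 - (-2)·1.000 - (2)·1.000 - (-2)·1.000) / (8) = -0.875
Iteration 2:
  x1 = (4 - (-1)·-0.182 - (4)·-0.417 - (-1)·-0.875) / (8) = 0.576
  x2 = (3 - (3)·0.250 - (3)·-0.417 - (-1)·-0.875) / (11) = 0.239
  x3 = (-4 - (-4)·0.250 - (2)·-0.182 - (3)·-0.875) / (12) = -0.001
  x4 = (-9 - (-2)·0.250 - (2)·-0.182 - (-2)·-0.417) / (8) = -1.121
Change: (0.326, 0.421, 0.416, -0.246) → max |·| = 0.421

0.421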